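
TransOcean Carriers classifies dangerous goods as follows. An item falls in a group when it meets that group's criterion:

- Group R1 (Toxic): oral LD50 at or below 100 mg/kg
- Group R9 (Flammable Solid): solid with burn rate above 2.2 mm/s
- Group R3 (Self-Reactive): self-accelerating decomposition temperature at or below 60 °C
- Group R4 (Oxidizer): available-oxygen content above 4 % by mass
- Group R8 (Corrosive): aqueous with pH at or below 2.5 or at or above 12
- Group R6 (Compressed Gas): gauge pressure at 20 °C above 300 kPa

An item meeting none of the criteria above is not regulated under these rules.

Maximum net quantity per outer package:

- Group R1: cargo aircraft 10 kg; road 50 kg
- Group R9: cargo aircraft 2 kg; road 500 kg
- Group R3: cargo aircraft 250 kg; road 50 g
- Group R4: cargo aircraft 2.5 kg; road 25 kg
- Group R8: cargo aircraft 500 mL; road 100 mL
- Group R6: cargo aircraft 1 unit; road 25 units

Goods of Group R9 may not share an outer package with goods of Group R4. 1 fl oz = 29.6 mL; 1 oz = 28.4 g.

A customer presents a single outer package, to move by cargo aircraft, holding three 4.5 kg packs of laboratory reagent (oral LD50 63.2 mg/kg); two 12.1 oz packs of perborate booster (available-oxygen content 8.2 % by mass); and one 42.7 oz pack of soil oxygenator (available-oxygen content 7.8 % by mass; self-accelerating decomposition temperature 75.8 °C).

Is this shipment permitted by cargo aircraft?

Oral LD50 63.2 mg/kg meets the Group R1 criterion (Toxic), so the laboratory reagent is Group R1.
The perborate booster has available-oxygen content 8.2 % by mass, which is > 4 % by mass, so it is Group R4 (Oxidizer).
Soil oxygenator: available-oxygen content 7.8 % by mass > 4 % by mass → Group R4 (Oxidizer).
Total Group R4: (two 12.1 oz packs = 687.28 g) + (one 42.7 oz pack = 1212.68 g) = 1899.96 g.
That is within the Group R4 cargo aircraft limit of 2.5 kg.
Group R1 quantity: three 4.5 kg packs = 13.5 kg.
That exceeds the Group R1 cargo aircraft limit of 10 kg.
The segregation rule (Group R9 with Group R4) does not apply to Group R4 with Group R1.

No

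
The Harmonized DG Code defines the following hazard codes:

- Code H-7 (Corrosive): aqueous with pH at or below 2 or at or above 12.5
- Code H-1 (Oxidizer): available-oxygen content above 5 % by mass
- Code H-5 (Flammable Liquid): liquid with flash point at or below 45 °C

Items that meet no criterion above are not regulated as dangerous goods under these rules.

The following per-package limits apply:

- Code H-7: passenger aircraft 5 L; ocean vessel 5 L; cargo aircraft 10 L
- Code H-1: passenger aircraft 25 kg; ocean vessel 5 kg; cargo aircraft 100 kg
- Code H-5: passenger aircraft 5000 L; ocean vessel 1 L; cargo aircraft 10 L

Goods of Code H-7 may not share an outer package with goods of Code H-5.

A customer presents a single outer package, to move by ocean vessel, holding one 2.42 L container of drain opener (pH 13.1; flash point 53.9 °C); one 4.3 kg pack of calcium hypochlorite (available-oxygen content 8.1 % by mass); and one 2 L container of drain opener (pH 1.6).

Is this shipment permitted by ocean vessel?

Yes

The drain opener has pH 13.1, which is ≥ 12.5, so it is Code H-7 (Corrosive).
Available-oxygen content 8.1 % by mass meets the Code H-1 criterion (Oxidizer), so the calcium hypochlorite is Code H-1.
Drain opener: pH 1.6 ≤ 2 → Code H-7 (Corrosive).
Code H-7 net quantity: 2.42 L + 2 L = 4.42 L.
4.42 L is within the ocean vessel limit of 5 L for Code H-7.
Code H-1 quantity: 4.3 kg.
That is within the Code H-1 ocean vessel limit of 5 kg.
The segregation rule (Code H-7 with Code H-5) does not apply to Code H-7 with Code H-1.
Every hazard code is within its ocean vessel limit and no segregation rule is violated.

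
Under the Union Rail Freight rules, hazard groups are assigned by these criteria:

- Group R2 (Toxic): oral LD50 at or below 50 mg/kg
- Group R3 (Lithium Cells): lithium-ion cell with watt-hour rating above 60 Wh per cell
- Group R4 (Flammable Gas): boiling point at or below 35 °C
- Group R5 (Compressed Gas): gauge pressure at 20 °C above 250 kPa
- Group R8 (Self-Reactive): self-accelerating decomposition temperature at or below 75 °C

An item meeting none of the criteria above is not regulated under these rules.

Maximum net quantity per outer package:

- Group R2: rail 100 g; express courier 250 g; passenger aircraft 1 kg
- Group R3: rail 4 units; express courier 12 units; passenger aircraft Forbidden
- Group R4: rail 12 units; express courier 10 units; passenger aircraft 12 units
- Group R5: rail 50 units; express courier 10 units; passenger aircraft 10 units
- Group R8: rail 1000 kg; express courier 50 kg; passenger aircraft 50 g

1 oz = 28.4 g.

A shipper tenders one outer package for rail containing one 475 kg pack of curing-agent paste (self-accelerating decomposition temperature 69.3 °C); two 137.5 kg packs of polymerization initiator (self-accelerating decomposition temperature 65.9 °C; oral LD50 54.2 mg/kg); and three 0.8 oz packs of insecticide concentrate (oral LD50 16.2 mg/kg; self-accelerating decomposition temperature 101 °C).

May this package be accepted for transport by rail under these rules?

Curing-agent paste: self-accelerating decomposition temperature 69.3 °C ≤ 75 °C → Group R8 (Self-Reactive).
Polymerization initiator: self-accelerating decomposition temperature 65.9 °C ≤ 75 °C → Group R8 (Self-Reactive).
The insecticide concentrate has oral LD50 16.2 mg/kg, which is ≤ 50 mg/kg, so it is Group R2 (Toxic).
Total Group R8: 475 kg + (two 137.5 kg packs = 275 kg) = 750 kg.
That is within the Group R8 rail limit of 1000 kg.
Group R2 quantity: three 0.8 oz packs = 68.16 g.
68.16 g ≤ 100 g (rail limit, Group R2) — within limit.
Every hazard group is within its rail limit and no segregation rule is violated.

Yes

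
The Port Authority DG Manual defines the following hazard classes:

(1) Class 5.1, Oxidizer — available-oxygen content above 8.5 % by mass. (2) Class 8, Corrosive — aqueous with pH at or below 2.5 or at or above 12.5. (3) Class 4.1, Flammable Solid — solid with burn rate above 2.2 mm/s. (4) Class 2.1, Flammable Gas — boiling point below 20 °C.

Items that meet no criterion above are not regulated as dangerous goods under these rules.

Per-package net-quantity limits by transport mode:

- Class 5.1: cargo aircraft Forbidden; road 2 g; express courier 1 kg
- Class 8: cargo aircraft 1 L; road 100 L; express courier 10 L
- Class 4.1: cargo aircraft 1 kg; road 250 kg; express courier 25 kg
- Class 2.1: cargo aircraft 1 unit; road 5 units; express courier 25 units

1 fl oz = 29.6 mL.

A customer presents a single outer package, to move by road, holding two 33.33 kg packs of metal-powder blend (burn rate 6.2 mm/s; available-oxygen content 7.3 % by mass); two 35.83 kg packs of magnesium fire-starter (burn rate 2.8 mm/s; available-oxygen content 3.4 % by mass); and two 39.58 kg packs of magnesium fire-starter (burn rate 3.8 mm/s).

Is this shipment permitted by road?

With burn rate 6.2 mm/s (> 2.2 mm/s), the metal-powder blend falls in Class 4.1.
With burn rate 2.8 mm/s (> 2.2 mm/s), the magnesium fire-starter falls in Class 4.1.
The magnesium fire-starter has burn rate 3.8 mm/s, which is > 2.2 mm/s, so it is Class 4.1 (Flammable Solid).
Total Class 4.1: (two 33.33 kg packs = 66.66 kg) + (two 35.83 kg packs = 71.66 kg) + (two 39.58 kg packs = 79.16 kg) = 217.48 kg.
217.48 kg is within the road limit of 250 kg for Class 4.1.

Yes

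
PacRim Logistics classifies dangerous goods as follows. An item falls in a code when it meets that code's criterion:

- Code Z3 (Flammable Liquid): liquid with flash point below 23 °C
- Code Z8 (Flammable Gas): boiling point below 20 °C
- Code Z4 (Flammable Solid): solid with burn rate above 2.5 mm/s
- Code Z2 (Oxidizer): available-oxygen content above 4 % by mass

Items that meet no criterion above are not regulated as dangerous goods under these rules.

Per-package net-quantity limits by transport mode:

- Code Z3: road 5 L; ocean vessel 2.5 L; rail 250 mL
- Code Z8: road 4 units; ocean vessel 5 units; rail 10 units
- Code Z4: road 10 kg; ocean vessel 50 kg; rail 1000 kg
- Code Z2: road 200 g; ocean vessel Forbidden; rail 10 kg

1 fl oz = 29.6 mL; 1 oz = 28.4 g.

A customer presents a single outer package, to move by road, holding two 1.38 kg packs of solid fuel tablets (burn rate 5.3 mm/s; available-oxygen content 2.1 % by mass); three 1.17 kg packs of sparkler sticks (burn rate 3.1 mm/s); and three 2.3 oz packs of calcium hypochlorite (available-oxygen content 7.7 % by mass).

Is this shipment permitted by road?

Yes

The solid fuel tablets have burn rate 5.3 mm/s, which is > 2.5 mm/s, so they are Code Z4 (Flammable Solid).
The sparkler sticks have burn rate 3.1 mm/s, which is > 2.5 mm/s, so they are Code Z4 (Flammable Solid).
Available-oxygen content 7.7 % by mass meets the Code Z2 criterion (Oxidizer), so the calcium hypochlorite is Code Z2.
Total Code Z4: (two 1.38 kg packs = 2.76 kg) + (three 1.17 kg packs = 3.51 kg) = 6.27 kg.
That is within the Code Z4 road limit of 10 kg.
Code Z2 quantity: three 2.3 oz packs = 195.96 g.
That is within the Code Z2 road limit of 200 g.
Every hazard code is within its road limit and no segregation rule is violated.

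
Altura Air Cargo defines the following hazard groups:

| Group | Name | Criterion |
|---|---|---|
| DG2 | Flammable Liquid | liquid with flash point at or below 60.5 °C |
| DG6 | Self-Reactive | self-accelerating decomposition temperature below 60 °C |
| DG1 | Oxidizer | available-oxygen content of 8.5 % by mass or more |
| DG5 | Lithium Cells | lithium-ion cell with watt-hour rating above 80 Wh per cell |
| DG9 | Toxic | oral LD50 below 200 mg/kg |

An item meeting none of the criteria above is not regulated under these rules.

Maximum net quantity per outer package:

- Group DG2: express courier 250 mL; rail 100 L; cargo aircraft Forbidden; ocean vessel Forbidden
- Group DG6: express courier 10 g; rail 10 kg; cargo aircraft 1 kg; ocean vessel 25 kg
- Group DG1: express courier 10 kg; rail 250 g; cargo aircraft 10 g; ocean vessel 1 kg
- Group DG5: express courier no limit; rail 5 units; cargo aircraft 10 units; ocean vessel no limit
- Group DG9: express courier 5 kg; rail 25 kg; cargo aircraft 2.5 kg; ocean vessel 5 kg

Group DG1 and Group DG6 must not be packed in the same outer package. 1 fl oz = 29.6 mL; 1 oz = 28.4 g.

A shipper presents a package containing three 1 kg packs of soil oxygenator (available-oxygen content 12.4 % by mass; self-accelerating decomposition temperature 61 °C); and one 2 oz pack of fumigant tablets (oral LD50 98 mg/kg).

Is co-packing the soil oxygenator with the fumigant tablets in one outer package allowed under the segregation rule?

With available-oxygen content 12.4 % by mass (≥ 8.5 % by mass), the soil oxygenator falls in Group DG1.
Oral LD50 98 mg/kg meets the Group DG9 criterion (Toxic), so the fumigant tablets are Group DG9.
No segregation rule bars Group DG1 with Group DG9.

Yes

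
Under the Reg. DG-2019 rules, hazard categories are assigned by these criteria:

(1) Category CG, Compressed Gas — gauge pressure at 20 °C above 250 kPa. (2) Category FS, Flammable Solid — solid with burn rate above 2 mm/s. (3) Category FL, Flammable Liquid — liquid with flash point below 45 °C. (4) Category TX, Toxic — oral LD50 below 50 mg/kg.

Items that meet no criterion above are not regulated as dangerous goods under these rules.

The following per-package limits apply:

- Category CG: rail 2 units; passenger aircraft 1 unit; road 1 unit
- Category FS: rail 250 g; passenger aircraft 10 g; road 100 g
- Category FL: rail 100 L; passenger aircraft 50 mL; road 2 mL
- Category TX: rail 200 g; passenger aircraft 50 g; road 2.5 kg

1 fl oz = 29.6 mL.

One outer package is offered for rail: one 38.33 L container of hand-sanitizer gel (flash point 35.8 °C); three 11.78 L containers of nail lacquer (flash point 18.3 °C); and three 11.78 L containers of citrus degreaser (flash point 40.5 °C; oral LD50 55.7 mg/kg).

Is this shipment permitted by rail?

No

The hand-sanitizer gel has flash point 35.8 °C, which is < 45 °C, so it is Category FL (Flammable Liquid).
Flash point 18.3 °C meets the Category FL criterion (Flammable Liquid), so the nail lacquer is Category FL.
Flash point 40.5 °C meets the Category FL criterion (Flammable Liquid), so the citrus degreaser is Category FL.
Category FL net quantity: 38.33 L + (three 11.78 L containers = 35.34 L) + (three 11.78 L containers = 35.34 L) = 109.01 L.
109.01 L > 100 L (rail limit, Category FL) — over the limit.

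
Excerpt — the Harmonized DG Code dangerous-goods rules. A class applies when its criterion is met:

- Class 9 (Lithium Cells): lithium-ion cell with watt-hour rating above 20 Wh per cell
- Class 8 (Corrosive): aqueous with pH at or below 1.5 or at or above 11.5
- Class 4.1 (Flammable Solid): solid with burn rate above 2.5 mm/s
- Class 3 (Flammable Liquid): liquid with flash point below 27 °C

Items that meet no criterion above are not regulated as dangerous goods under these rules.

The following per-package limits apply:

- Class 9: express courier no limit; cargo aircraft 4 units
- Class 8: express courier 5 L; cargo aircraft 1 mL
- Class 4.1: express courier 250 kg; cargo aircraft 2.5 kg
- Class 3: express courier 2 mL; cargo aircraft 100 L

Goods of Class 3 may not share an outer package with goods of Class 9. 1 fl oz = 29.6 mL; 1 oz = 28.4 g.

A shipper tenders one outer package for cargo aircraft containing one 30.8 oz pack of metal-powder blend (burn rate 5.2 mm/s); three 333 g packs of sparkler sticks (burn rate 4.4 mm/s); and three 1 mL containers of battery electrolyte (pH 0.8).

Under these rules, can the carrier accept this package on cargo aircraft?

No

Metal-powder blend: burn rate 5.2 mm/s > 2.5 mm/s → Class 4.1 (Flammable Solid).
The sparkler sticks have burn rate 4.4 mm/s, which is > 2.5 mm/s, so they are Class 4.1 (Flammable Solid).
pH 0.8 meets the Class 8 criterion (Corrosive), so the battery electrolyte is Class 8.
Class 8 quantity: three 1 mL containers = 3 mL.
3 mL exceeds the cargo aircraft limit of 1 mL for Class 8.
Class 4.1 net quantity: (one 30.8 oz pack = 874.72 g) + (three 333 g packs = 999 g) = 1873.72 g.
1873.72 g is within the cargo aircraft limit of 2.5 kg for Class 4.1.
The segregation rule (Class 3 with Class 9) does not apply to Class 8 with Class 4.1.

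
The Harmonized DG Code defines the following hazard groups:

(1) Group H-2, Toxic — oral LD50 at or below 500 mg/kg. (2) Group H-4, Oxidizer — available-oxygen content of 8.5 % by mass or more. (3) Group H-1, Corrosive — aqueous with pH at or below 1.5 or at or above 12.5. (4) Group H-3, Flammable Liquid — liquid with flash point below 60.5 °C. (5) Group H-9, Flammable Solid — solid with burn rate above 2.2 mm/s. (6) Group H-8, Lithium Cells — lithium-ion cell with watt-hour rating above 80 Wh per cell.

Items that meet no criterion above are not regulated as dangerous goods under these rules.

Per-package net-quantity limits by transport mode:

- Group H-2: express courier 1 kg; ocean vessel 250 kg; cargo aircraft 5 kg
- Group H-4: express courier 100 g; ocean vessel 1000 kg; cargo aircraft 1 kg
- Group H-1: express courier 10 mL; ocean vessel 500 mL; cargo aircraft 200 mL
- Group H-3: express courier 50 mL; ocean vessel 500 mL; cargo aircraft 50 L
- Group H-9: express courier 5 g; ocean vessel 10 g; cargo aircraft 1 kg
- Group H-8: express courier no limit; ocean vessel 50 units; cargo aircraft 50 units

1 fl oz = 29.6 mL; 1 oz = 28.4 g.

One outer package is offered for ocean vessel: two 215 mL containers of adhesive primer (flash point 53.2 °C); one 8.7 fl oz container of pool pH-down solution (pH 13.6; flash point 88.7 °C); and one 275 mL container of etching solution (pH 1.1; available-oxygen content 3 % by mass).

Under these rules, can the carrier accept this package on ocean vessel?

No

The adhesive primer has flash point 53.2 °C, which is < 60.5 °C, so it is Group H-3 (Flammable Liquid).
The pool pH-down solution has pH 13.6, which is ≥ 12.5, so it is Group H-1 (Corrosive).
The etching solution has pH 1.1, which is ≤ 1.5, so it is Group H-1 (Corrosive).
Group H-1 net quantity: (one 8.7 fl oz container = 257.52 mL) + 275 mL = 532.52 mL.
532.52 mL exceeds the ocean vessel limit of 500 mL for Group H-1.
Group H-3 quantity: two 215 mL containers = 430 mL.
430 mL is within the ocean vessel limit of 500 mL for Group H-3.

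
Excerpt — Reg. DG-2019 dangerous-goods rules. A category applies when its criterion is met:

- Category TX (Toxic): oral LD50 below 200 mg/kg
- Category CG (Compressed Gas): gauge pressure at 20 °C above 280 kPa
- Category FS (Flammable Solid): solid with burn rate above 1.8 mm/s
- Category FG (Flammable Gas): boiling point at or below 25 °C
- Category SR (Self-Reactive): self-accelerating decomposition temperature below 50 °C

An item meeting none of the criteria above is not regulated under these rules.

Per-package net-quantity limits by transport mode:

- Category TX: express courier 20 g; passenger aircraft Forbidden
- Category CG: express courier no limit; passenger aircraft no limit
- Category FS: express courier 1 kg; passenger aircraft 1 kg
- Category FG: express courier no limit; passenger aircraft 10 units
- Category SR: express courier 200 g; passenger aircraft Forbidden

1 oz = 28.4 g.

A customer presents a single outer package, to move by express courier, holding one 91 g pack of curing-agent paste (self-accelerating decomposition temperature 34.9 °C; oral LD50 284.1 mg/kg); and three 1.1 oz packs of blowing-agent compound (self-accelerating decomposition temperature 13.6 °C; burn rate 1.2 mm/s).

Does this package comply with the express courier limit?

Yes

Curing-agent paste: self-accelerating decomposition temperature 34.9 °C < 50 °C → Category SR (Self-Reactive).
The blowing-agent compound has self-accelerating decomposition temperature 13.6 °C, which is < 50 °C, so it is Category SR (Self-Reactive).
Total Category SR: 91 g + (three 1.1 oz packs = 93.72 g) = 184.72 g.
184.72 g is within the express courier limit of 200 g for Category SR.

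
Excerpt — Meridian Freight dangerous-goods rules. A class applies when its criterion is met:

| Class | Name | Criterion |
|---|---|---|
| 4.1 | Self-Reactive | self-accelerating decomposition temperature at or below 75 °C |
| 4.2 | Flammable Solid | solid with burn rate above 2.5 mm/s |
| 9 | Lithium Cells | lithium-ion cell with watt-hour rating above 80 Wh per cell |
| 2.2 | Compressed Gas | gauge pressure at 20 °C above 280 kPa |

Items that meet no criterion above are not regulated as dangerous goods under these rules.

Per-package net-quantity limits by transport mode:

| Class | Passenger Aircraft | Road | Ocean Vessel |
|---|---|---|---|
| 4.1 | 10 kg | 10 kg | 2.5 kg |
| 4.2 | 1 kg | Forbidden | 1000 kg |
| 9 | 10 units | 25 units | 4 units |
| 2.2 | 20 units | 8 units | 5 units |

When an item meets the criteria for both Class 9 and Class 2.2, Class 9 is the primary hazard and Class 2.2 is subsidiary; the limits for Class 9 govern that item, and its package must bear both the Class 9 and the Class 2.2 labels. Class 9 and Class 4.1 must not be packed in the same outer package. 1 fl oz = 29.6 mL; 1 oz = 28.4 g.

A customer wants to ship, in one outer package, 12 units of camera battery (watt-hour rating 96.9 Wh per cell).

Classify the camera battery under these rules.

Class 9

Camera battery: watt-hour rating 96.9 Wh per cell > 80 Wh per cell → Class 9 (Lithium Cells).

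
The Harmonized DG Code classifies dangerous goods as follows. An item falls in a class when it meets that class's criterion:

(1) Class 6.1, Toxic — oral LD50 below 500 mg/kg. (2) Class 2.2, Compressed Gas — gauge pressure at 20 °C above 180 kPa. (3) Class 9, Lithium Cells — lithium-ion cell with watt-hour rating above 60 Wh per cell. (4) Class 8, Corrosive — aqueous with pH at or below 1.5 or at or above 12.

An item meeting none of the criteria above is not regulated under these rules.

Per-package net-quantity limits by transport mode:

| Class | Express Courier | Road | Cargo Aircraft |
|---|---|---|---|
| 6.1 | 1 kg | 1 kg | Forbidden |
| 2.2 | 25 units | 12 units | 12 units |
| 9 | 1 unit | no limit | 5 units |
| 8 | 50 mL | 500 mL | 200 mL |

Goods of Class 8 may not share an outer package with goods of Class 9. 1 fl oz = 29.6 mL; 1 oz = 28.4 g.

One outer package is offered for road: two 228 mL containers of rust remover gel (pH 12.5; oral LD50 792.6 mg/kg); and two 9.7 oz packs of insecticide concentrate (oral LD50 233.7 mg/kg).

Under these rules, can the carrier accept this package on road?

Yes

pH 12.5 meets the Class 8 criterion (Corrosive), so the rust remover gel is Class 8.
Oral LD50 233.7 mg/kg meets the Class 6.1 criterion (Toxic), so the insecticide concentrate is Class 6.1.
Class 8 quantity: two 228 mL containers = 456 mL.
456 mL ≤ 500 mL (road limit, Class 8) — within limit.
Class 6.1 quantity: two 9.7 oz packs = 550.96 g.
That is within the Class 6.1 road limit of 1 kg.
The segregation rule (Class 8 with Class 9) does not apply to Class 8 with Class 6.1.
Every hazard class is within its road limit and no segregation rule is violated.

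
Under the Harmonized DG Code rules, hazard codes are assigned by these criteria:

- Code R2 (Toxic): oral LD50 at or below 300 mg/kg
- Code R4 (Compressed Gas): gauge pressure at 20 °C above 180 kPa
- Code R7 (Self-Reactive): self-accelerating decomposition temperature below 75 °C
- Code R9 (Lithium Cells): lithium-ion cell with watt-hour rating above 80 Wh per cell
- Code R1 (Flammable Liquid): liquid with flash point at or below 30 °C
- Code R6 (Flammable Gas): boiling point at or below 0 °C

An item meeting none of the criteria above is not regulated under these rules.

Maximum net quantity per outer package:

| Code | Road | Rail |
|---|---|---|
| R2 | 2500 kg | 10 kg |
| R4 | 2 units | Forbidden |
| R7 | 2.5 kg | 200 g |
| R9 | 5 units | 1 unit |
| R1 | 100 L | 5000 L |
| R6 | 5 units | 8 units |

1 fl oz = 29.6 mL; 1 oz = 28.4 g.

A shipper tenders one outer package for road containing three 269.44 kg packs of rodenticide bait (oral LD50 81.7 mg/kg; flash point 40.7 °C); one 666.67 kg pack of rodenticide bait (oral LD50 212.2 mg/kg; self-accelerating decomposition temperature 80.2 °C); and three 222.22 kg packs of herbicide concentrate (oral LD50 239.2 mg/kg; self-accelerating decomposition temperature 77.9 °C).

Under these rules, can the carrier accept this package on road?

With oral LD50 81.7 mg/kg (≤ 300 mg/kg), the rodenticide bait falls in Code R2.
Oral LD50 212.2 mg/kg meets the Code R2 criterion (Toxic), so the rodenticide bait is Code R2.
The herbicide concentrate has oral LD50 239.2 mg/kg, which is ≤ 300 mg/kg, so it is Code R2 (Toxic).
Total Code R2: (three 269.44 kg packs = 808.32 kg) + 666.67 kg + (three 222.22 kg packs = 666.66 kg) = 2141.65 kg.
That is within the Code R2 road limit of 2500 kg.

Yes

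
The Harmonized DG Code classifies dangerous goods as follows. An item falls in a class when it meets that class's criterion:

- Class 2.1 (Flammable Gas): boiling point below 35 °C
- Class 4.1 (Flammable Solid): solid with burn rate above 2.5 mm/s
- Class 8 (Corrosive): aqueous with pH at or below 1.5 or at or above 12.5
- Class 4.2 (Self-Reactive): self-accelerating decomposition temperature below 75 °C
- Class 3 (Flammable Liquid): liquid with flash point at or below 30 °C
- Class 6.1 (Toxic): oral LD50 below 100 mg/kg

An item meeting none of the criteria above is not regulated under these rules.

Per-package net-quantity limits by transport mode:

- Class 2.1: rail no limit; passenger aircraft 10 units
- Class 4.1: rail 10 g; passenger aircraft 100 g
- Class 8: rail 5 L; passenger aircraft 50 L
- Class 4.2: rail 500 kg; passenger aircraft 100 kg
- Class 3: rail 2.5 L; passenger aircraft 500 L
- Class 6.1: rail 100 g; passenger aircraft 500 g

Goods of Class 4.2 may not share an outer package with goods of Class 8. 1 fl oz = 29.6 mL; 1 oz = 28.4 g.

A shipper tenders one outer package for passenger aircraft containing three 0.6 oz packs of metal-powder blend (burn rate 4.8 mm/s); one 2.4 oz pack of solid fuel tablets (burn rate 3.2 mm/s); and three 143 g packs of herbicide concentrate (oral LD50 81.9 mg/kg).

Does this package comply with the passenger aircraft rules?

With burn rate 4.8 mm/s (> 2.5 mm/s), the metal-powder blend falls in Class 4.1.
Solid fuel tablets: burn rate 3.2 mm/s > 2.5 mm/s → Class 4.1 (Flammable Solid).
Oral LD50 81.9 mg/kg meets the Class 6.1 criterion (Toxic), so the herbicide concentrate is Class 6.1.
Total Class 4.1: (three 0.6 oz packs = 51.12 g) + (one 2.4 oz pack = 68.16 g) = 119.28 g.
119.28 g > 100 g (passenger aircraft limit, Class 4.1) — over the limit.
Class 6.1 quantity: three 143 g packs = 429 g.
That is within the Class 6.1 passenger aircraft limit of 500 g.
The segregation rule (Class 4.2 with Class 8) does not apply to Class 4.1 with Class 6.1.

No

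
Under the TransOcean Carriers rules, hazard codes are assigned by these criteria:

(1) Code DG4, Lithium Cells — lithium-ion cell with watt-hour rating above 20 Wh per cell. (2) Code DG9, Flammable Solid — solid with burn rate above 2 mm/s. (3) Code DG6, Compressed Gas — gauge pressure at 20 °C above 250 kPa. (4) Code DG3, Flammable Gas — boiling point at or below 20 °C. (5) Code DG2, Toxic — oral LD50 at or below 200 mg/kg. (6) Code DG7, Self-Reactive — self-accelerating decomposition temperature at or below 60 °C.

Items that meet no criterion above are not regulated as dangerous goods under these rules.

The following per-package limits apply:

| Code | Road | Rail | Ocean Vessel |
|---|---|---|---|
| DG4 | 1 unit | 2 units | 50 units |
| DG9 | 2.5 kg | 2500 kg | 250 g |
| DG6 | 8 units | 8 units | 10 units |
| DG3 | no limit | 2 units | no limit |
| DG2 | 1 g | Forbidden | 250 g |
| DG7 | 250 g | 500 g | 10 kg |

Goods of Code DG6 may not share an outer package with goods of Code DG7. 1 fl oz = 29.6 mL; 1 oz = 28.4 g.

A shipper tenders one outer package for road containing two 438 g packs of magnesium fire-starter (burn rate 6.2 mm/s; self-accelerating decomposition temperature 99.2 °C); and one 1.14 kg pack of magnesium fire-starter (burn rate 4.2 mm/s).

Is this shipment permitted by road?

With burn rate 6.2 mm/s (> 2 mm/s), the magnesium fire-starter falls in Code DG9.
Magnesium fire-starter: burn rate 4.2 mm/s > 2 mm/s → Code DG9 (Flammable Solid).
Total Code DG9: (two 438 g packs = 876 g) + 1.14 kg = 2.016 kg.
2.016 kg ≤ 2.5 kg (road limit, Code DG9) — within limit.

Yes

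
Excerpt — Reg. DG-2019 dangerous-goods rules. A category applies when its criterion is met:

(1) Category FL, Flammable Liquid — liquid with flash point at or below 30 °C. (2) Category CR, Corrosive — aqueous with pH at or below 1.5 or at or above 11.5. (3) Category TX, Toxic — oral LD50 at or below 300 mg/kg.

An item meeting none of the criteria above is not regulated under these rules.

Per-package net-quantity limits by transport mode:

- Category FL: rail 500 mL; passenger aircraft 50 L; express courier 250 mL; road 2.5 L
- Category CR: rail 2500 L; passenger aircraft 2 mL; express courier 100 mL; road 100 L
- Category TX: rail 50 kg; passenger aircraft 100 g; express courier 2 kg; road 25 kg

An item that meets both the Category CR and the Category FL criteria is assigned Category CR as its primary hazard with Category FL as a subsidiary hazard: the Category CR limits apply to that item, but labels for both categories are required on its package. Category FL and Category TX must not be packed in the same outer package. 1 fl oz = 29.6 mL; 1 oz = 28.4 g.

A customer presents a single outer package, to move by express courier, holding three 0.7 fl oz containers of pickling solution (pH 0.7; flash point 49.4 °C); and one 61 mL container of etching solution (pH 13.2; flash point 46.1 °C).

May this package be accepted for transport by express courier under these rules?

Pickling solution: pH 0.7 ≤ 1.5 → Category CR (Corrosive).
With pH 13.2 (≥ 11.5), the etching solution falls in Category CR.
Total Category CR: (three 0.7 fl oz containers = 62.16 mL) + 61 mL = 123.16 mL.
That exceeds the Category CR express courier limit of 100 mL.

No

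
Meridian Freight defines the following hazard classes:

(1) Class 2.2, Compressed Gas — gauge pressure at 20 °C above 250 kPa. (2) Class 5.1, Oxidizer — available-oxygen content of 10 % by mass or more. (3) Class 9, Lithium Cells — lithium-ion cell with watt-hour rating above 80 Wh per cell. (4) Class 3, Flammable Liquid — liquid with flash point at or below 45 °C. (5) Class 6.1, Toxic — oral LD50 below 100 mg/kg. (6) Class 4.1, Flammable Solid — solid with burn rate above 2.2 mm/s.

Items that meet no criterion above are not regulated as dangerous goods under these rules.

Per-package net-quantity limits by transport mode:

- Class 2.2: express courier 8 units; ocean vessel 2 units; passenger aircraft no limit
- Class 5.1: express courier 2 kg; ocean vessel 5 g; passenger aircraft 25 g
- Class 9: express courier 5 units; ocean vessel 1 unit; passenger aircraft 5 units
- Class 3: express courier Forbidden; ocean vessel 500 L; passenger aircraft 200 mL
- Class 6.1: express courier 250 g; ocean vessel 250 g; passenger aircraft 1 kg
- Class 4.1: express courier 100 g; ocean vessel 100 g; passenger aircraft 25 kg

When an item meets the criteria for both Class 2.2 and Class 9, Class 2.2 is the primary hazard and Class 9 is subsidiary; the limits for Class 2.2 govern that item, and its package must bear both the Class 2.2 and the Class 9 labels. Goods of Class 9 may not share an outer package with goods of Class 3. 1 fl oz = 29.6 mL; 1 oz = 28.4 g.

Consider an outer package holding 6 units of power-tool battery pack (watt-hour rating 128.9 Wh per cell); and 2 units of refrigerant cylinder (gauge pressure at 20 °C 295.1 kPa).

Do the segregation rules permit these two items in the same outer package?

Power-tool battery pack: watt-hour rating 128.9 Wh per cell > 80 Wh per cell → Class 9 (Lithium Cells).
The refrigerant cylinder has gauge pressure at 20 °C 295.1 kPa, which is > 250 kPa, so it is Class 2.2 (Compressed Gas).
No segregation rule bars Class 9 with Class 2.2.

Yes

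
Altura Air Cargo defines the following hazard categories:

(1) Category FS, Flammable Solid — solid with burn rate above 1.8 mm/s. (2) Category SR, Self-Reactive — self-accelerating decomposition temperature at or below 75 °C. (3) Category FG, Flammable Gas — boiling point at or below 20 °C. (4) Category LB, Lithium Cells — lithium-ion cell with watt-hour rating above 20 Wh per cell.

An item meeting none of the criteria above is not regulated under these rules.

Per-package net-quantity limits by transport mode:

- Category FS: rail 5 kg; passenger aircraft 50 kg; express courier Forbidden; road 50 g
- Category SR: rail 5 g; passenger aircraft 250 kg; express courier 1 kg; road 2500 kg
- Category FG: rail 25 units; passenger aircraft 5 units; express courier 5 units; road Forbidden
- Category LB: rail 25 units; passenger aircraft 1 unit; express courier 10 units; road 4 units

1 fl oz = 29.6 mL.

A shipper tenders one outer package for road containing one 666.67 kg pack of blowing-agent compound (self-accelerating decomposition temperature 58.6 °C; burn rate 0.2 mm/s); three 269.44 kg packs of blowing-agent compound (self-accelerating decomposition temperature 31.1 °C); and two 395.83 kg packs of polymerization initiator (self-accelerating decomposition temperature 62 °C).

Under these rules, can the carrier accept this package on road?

Yes

The blowing-agent compound has self-accelerating decomposition temperature 58.6 °C, which is ≤ 75 °C, so it is Category SR (Self-Reactive).
Self-accelerating decomposition temperature 31.1 °C meets the Category SR criterion (Self-Reactive), so the blowing-agent compound is Category SR.
With self-accelerating decomposition temperature 62 °C (≤ 75 °C), the polymerization initiator falls in Category SR.
Category SR net quantity: 666.67 kg + (three 269.44 kg packs = 808.32 kg) + (two 395.83 kg packs = 791.66 kg) = 2266.65 kg.
2266.65 kg is within the road limit of 2500 kg for Category SR.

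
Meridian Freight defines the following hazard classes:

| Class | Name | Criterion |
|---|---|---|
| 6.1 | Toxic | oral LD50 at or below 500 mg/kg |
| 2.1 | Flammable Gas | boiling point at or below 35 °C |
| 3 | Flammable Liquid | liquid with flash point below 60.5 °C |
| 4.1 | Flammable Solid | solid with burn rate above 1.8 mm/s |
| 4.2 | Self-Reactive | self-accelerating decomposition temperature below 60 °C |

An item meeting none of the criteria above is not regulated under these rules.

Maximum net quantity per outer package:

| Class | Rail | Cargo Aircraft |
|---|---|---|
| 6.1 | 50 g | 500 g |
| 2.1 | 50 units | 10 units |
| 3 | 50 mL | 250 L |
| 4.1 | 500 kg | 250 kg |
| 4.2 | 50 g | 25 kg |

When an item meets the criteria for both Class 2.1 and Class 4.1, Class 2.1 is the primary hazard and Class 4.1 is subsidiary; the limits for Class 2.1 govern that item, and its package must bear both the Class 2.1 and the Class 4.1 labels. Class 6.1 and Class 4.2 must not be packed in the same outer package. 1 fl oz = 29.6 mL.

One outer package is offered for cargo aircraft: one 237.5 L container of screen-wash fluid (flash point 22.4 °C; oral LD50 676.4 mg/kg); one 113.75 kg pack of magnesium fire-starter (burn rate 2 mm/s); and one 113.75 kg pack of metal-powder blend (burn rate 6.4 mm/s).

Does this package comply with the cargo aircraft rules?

With flash point 22.4 °C (< 60.5 °C), the screen-wash fluid falls in Class 3.
The magnesium fire-starter has burn rate 2 mm/s, which is > 1.8 mm/s, so it is Class 4.1 (Flammable Solid).
Burn rate 6.4 mm/s meets the Class 4.1 criterion (Flammable Solid), so the metal-powder blend is Class 4.1.
Total Class 4.1: 113.75 kg + 113.75 kg = 227.5 kg.
227.5 kg is within the cargo aircraft limit of 250 kg for Class 4.1.
Class 3 quantity: 237.5 L.
That is within the Class 3 cargo aircraft limit of 250 L.
The segregation rule (Class 6.1 with Class 4.2) does not apply to Class 4.1 with Class 3.
Every hazard class is within its cargo aircraft limit and no segregation rule is violated.

Yes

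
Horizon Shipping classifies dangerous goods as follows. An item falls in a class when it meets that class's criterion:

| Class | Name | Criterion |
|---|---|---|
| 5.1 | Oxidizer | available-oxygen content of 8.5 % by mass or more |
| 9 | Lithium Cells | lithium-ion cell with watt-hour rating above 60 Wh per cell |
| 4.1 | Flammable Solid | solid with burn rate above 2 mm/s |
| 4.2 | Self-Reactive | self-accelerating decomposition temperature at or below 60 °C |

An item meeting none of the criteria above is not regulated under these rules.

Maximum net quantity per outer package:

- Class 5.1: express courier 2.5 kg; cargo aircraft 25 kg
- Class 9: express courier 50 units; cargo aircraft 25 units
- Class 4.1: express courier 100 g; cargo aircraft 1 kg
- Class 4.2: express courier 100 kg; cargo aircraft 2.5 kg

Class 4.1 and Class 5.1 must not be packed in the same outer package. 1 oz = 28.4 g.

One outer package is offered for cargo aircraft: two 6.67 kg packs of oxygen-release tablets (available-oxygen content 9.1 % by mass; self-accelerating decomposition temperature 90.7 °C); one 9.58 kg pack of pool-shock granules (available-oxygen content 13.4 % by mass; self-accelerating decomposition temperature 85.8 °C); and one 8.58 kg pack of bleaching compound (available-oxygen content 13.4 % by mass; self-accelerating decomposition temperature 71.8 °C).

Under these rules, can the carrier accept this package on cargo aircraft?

Available-oxygen content 9.1 % by mass meets the Class 5.1 criterion (Oxidizer), so the oxygen-release tablets are Class 5.1.
Pool-shock granules: available-oxygen content 13.4 % by mass ≥ 8.5 % by mass → Class 5.1 (Oxidizer).
Available-oxygen content 13.4 % by mass meets the Class 5.1 criterion (Oxidizer), so the bleaching compound is Class 5.1.
Total Class 5.1: (two 6.67 kg packs = 13.34 kg) + 9.58 kg + 8.58 kg = 31.5 kg.
31.5 kg > 25 kg (cargo aircraft limit, Class 5.1) — over the limit.

No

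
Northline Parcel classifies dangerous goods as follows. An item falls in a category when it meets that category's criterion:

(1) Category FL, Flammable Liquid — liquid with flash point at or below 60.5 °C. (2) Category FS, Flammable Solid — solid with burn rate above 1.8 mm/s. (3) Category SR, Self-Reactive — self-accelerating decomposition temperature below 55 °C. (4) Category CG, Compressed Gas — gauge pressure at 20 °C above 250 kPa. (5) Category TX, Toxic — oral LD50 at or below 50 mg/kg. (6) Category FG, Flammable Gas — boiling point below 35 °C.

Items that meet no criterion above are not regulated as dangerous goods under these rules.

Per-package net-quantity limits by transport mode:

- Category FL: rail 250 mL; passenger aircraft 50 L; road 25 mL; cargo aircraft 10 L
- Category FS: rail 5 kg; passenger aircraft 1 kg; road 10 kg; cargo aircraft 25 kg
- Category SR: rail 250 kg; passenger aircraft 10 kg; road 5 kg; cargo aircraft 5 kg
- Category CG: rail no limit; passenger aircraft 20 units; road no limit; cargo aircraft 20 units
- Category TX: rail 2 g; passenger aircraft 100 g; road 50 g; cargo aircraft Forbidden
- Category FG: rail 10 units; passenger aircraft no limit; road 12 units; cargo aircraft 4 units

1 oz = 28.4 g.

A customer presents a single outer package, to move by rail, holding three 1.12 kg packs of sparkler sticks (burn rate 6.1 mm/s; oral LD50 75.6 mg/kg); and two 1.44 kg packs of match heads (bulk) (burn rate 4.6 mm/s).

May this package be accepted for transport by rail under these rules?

The sparkler sticks have burn rate 6.1 mm/s, which is > 1.8 mm/s, so they are Category FS (Flammable Solid).
Burn rate 4.6 mm/s meets the Category FS criterion (Flammable Solid), so the match heads (bulk) are Category FS.
Category FS net quantity: (three 1.12 kg packs = 3.36 kg) + (two 1.44 kg packs = 2.88 kg) = 6.24 kg.
6.24 kg exceeds the rail limit of 5 kg for Category FS.

No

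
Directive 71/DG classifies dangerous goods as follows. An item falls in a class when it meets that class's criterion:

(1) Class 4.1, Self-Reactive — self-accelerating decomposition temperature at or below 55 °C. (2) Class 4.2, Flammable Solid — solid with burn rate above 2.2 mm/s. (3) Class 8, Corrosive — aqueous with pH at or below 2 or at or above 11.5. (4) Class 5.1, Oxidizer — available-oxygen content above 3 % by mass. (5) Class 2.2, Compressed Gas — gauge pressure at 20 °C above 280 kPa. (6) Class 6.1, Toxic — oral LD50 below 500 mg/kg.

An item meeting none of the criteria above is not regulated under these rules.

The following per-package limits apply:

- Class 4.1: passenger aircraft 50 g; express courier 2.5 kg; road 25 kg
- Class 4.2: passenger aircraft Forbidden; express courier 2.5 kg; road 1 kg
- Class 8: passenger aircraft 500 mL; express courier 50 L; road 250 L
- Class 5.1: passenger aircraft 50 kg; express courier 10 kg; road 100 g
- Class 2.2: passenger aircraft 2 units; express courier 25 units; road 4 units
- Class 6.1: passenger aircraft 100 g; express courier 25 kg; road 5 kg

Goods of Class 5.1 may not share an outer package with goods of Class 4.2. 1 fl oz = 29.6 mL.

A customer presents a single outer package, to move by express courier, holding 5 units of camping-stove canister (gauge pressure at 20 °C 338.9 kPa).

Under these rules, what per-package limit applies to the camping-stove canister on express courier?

25 units

Gauge pressure at 20 °C 338.9 kPa meets the Class 2.2 criterion (Compressed Gas), so the camping-stove canister is Class 2.2.
The express courier limit for Class 2.2 is 25 units.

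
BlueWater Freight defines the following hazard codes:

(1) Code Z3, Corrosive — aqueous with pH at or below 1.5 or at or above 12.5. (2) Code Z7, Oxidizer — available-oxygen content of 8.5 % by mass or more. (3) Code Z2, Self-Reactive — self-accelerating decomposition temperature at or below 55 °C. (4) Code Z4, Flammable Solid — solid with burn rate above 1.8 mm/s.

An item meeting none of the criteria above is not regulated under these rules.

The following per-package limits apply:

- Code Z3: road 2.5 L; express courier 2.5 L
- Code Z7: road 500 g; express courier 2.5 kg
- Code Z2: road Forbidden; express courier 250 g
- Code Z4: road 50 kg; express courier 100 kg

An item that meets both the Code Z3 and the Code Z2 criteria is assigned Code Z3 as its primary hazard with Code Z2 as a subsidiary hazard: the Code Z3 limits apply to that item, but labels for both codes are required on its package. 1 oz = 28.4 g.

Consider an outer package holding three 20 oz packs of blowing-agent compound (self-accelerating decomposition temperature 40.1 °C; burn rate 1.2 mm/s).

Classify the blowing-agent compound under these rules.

Self-accelerating decomposition temperature 40.1 °C meets the Code Z2 criterion (Self-Reactive), so the blowing-agent compound is Code Z2.

Code Z2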